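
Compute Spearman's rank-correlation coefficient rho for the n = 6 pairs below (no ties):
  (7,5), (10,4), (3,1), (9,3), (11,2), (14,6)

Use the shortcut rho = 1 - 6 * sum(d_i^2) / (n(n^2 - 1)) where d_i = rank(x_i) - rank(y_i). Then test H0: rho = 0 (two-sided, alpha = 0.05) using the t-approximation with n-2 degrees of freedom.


Step 1: Rank x and y separately (midranks; no ties here).
rank(x): 7->2, 10->4, 3->1, 9->3, 11->5, 14->6
rank(y): 5->5, 4->4, 1->1, 3->3, 2->2, 6->6
Step 2: d_i = R_x(i) - R_y(i); compute d_i^2.
  (2-5)^2=9, (4-4)^2=0, (1-1)^2=0, (3-3)^2=0, (5-2)^2=9, (6-6)^2=0
sum(d^2) = 18.
Step 3: rho = 1 - 6*18 / (6*(6^2 - 1)) = 1 - 108/210 = 0.485714.
Step 4: Under H0, t = rho * sqrt((n-2)/(1-rho^2)) = 1.1113 ~ t(4).
Step 5: Two-sided p-value from the t-distribution with 4 df = 0.328723.
Step 6: alpha = 0.05. fail to reject H0.

rho = 0.4857, p = 0.328723, fail to reject H0 at alpha = 0.05.


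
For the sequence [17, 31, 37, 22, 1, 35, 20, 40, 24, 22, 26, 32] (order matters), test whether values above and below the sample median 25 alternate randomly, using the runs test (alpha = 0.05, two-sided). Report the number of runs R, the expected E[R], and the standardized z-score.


Step 1: Compute median = 25; label A = above, B = below.
Labels in order: BAABBABABBAA  (n_A = 6, n_B = 6)
Step 2: Count runs R = 8.
Step 3: Under H0 (random ordering), E[R] = 2*n_A*n_B/(n_A+n_B) + 1 = 2*6*6/12 + 1 = 7.0000.
        Var[R] = 2*n_A*n_B*(2*n_A*n_B - n_A - n_B) / ((n_A+n_B)^2 * (n_A+n_B-1)) = 4320/1584 = 2.7273.
        SD[R] = 1.6514.
Step 4: Continuity-corrected z = (R - 0.5 - E[R]) / SD[R] = (8 - 0.5 - 7.0000) / 1.6514 = 0.3028.
Step 5: Two-sided p-value via normal approximation = 2*(1 - Phi(|z|)) = 0.762069.
Step 6: alpha = 0.05. fail to reject H0.

R = 8, z = 0.3028, p = 0.762069, fail to reject H0.


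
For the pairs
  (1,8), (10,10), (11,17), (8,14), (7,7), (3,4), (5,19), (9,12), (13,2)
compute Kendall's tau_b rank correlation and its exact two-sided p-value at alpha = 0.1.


Step 1: Enumerate the 36 unordered pairs (i,j) with i<j and classify each by sign(x_j-x_i) * sign(y_j-y_i).
  (1,2):dx=+9,dy=+2->C; (1,3):dx=+10,dy=+9->C; (1,4):dx=+7,dy=+6->C; (1,5):dx=+6,dy=-1->D
  (1,6):dx=+2,dy=-4->D; (1,7):dx=+4,dy=+11->C; (1,8):dx=+8,dy=+4->C; (1,9):dx=+12,dy=-6->D
  (2,3):dx=+1,dy=+7->C; (2,4):dx=-2,dy=+4->D; (2,5):dx=-3,dy=-3->C; (2,6):dx=-7,dy=-6->C
  (2,7):dx=-5,dy=+9->D; (2,8):dx=-1,dy=+2->D; (2,9):dx=+3,dy=-8->D; (3,4):dx=-3,dy=-3->C
  (3,5):dx=-4,dy=-10->C; (3,6):dx=-8,dy=-13->C; (3,7):dx=-6,dy=+2->D; (3,8):dx=-2,dy=-5->C
  (3,9):dx=+2,dy=-15->D; (4,5):dx=-1,dy=-7->C; (4,6):dx=-5,dy=-10->C; (4,7):dx=-3,dy=+5->D
  (4,8):dx=+1,dy=-2->D; (4,9):dx=+5,dy=-12->D; (5,6):dx=-4,dy=-3->C; (5,7):dx=-2,dy=+12->D
  (5,8):dx=+2,dy=+5->C; (5,9):dx=+6,dy=-5->D; (6,7):dx=+2,dy=+15->C; (6,8):dx=+6,dy=+8->C
  (6,9):dx=+10,dy=-2->D; (7,8):dx=+4,dy=-7->D; (7,9):dx=+8,dy=-17->D; (8,9):dx=+4,dy=-10->D
Step 2: C = 18, D = 18, total pairs = 36.
Step 3: tau = (C - D)/(n(n-1)/2) = (18 - 18)/36 = 0.000000.
Step 4: Exact two-sided p-value (enumerate n! = 362880 permutations of y under H0): p = 1.000000.
Step 5: alpha = 0.1. fail to reject H0.

tau_b = 0.0000 (C=18, D=18), p = 1.000000, fail to reject H0.


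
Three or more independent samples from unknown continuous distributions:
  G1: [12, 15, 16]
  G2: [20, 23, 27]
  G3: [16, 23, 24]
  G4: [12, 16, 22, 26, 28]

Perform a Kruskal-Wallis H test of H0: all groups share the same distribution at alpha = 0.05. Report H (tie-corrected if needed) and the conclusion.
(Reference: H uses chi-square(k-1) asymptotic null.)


Step 1: Combine all N = 14 observations and assign midranks.
sorted (value, group, rank): (12,G1,1.5), (12,G4,1.5), (15,G1,3), (16,G1,5), (16,G3,5), (16,G4,5), (20,G2,7), (22,G4,8), (23,G2,9.5), (23,G3,9.5), (24,G3,11), (26,G4,12), (27,G2,13), (28,G4,14)
Step 2: Sum ranks within each group.
R_1 = 9.5 (n_1 = 3)
R_2 = 29.5 (n_2 = 3)
R_3 = 25.5 (n_3 = 3)
R_4 = 40.5 (n_4 = 5)
Step 3: H = 12/(N(N+1)) * sum(R_i^2/n_i) - 3(N+1)
     = 12/(14*15) * (9.5^2/3 + 29.5^2/3 + 25.5^2/3 + 40.5^2/5) - 3*15
     = 0.057143 * 864.967 - 45
     = 4.426667.
Step 4: Ties present; correction factor C = 1 - 36/(14^3 - 14) = 0.986813. Corrected H = 4.426667 / 0.986813 = 4.485820.
Step 5: Under H0, H ~ chi^2(3); p-value = 0.213559.
Step 6: alpha = 0.05. fail to reject H0.

H = 4.4858, df = 3, p = 0.213559, fail to reject H0.


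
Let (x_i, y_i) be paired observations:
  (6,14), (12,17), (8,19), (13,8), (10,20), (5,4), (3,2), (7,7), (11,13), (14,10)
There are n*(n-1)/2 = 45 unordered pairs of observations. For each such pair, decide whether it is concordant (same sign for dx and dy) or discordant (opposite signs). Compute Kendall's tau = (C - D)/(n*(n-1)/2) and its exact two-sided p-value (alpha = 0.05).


Step 1: Enumerate the 45 unordered pairs (i,j) with i<j and classify each by sign(x_j-x_i) * sign(y_j-y_i).
  (1,2):dx=+6,dy=+3->C; (1,3):dx=+2,dy=+5->C; (1,4):dx=+7,dy=-6->D; (1,5):dx=+4,dy=+6->C
  (1,6):dx=-1,dy=-10->C; (1,7):dx=-3,dy=-12->C; (1,8):dx=+1,dy=-7->D; (1,9):dx=+5,dy=-1->D
  (1,10):dx=+8,dy=-4->D; (2,3):dx=-4,dy=+2->D; (2,4):dx=+1,dy=-9->D; (2,5):dx=-2,dy=+3->D
  (2,6):dx=-7,dy=-13->C; (2,7):dx=-9,dy=-15->C; (2,8):dx=-5,dy=-10->C; (2,9):dx=-1,dy=-4->C
  (2,10):dx=+2,dy=-7->D; (3,4):dx=+5,dy=-11->D; (3,5):dx=+2,dy=+1->C; (3,6):dx=-3,dy=-15->C
  (3,7):dx=-5,dy=-17->C; (3,8):dx=-1,dy=-12->C; (3,9):dx=+3,dy=-6->D; (3,10):dx=+6,dy=-9->D
  (4,5):dx=-3,dy=+12->D; (4,6):dx=-8,dy=-4->C; (4,7):dx=-10,dy=-6->C; (4,8):dx=-6,dy=-1->C
  (4,9):dx=-2,dy=+5->D; (4,10):dx=+1,dy=+2->C; (5,6):dx=-5,dy=-16->C; (5,7):dx=-7,dy=-18->C
  (5,8):dx=-3,dy=-13->C; (5,9):dx=+1,dy=-7->D; (5,10):dx=+4,dy=-10->D; (6,7):dx=-2,dy=-2->C
  (6,8):dx=+2,dy=+3->C; (6,9):dx=+6,dy=+9->C; (6,10):dx=+9,dy=+6->C; (7,8):dx=+4,dy=+5->C
  (7,9):dx=+8,dy=+11->C; (7,10):dx=+11,dy=+8->C; (8,9):dx=+4,dy=+6->C; (8,10):dx=+7,dy=+3->C
  (9,10):dx=+3,dy=-3->D
Step 2: C = 29, D = 16, total pairs = 45.
Step 3: tau = (C - D)/(n(n-1)/2) = (29 - 16)/45 = 0.288889.
Step 4: Exact two-sided p-value (enumerate n! = 3628800 permutations of y under H0): p = 0.291248.
Step 5: alpha = 0.05. fail to reject H0.

tau_b = 0.2889 (C=29, D=16), p = 0.291248, fail to reject H0.


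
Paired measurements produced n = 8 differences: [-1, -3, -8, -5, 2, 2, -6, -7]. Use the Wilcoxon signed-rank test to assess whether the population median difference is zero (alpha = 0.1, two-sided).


Step 1: Drop any zero differences (none here) and take |d_i|.
|d| = [1, 3, 8, 5, 2, 2, 6, 7]
Step 2: Midrank |d_i| (ties get averaged ranks).
ranks: |1|->1, |3|->4, |8|->8, |5|->5, |2|->2.5, |2|->2.5, |6|->6, |7|->7
Step 3: Attach original signs; sum ranks with positive sign and with negative sign.
W+ = 2.5 + 2.5 = 5
W- = 1 + 4 + 8 + 5 + 6 + 7 = 31
(Check: W+ + W- = 36 should equal n(n+1)/2 = 36.)
Step 4: Test statistic W = min(W+, W-) = 5.
Step 5: Ties in |d|, so use the tie-corrected normal approximation.
        E[W] = n(n+1)/4 = 8*9/4 = 18.
        Tie groups: |d|=2 (t=2); sum(t^3 - t) = 6.
        Var[W] = n(n+1)(2n+1)/24 - sum(t^3-t)/48 = 1224/24 - 6/48 = 50.875.
        z = (W - E[W]) / sqrt(Var[W]) = (5 - 18) / 7.1327 = -1.8226.
        Two-sided p = 2*Phi(z) = 0.068364.
Step 6: alpha = 0.1. reject H0.

W+ = 5, W- = 31, W = min = 5, p = 0.068364, reject H0.


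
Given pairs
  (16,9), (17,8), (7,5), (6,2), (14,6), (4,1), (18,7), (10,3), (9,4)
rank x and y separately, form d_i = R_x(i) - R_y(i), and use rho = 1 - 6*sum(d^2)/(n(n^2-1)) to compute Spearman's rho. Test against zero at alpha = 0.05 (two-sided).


Step 1: Rank x and y separately (midranks; no ties here).
rank(x): 16->7, 17->8, 7->3, 6->2, 14->6, 4->1, 18->9, 10->5, 9->4
rank(y): 9->9, 8->8, 5->5, 2->2, 6->6, 1->1, 7->7, 3->3, 4->4
Step 2: d_i = R_x(i) - R_y(i); compute d_i^2.
  (7-9)^2=4, (8-8)^2=0, (3-5)^2=4, (2-2)^2=0, (6-6)^2=0, (1-1)^2=0, (9-7)^2=4, (5-3)^2=4, (4-4)^2=0
sum(d^2) = 16.
Step 3: rho = 1 - 6*16 / (9*(9^2 - 1)) = 1 - 96/720 = 0.866667.
Step 4: Under H0, t = rho * sqrt((n-2)/(1-rho^2)) = 4.5962 ~ t(7).
Step 5: Two-sided p-value from the t-distribution with 7 df = 0.002495.
Step 6: alpha = 0.05. reject H0.

rho = 0.8667, p = 0.002495, reject H0 at alpha = 0.05.


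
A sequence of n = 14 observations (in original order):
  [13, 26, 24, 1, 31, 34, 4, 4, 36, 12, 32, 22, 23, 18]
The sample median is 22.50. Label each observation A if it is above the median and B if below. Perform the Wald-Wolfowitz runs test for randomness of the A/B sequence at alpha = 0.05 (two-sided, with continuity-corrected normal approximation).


Step 1: Compute median = 22.50; label A = above, B = below.
Labels in order: BAABAABBABABAB  (n_A = 7, n_B = 7)
Step 2: Count runs R = 11.
Step 3: Under H0 (random ordering), E[R] = 2*n_A*n_B/(n_A+n_B) + 1 = 2*7*7/14 + 1 = 8.0000.
        Var[R] = 2*n_A*n_B*(2*n_A*n_B - n_A - n_B) / ((n_A+n_B)^2 * (n_A+n_B-1)) = 8232/2548 = 3.2308.
        SD[R] = 1.7974.
Step 4: Continuity-corrected z = (R - 0.5 - E[R]) / SD[R] = (11 - 0.5 - 8.0000) / 1.7974 = 1.3909.
Step 5: Two-sided p-value via normal approximation = 2*(1 - Phi(|z|)) = 0.164264.
Step 6: alpha = 0.05. fail to reject H0.

R = 11, z = 1.3909, p = 0.164264, fail to reject H0.


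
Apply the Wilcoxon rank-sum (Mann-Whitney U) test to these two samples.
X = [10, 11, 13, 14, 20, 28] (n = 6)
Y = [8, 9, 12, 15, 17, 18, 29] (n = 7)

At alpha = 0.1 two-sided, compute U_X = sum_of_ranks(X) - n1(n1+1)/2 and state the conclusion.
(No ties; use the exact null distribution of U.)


Step 1: Combine and sort all 13 observations; assign midranks.
sorted (value, group): (8,Y), (9,Y), (10,X), (11,X), (12,Y), (13,X), (14,X), (15,Y), (17,Y), (18,Y), (20,X), (28,X), (29,Y)
ranks: 8->1, 9->2, 10->3, 11->4, 12->5, 13->6, 14->7, 15->8, 17->9, 18->10, 20->11, 28->12, 29->13
Step 2: Rank sum for X: R1 = 3 + 4 + 6 + 7 + 11 + 12 = 43.
Step 3: U_X = R1 - n1(n1+1)/2 = 43 - 6*7/2 = 43 - 21 = 22.
       U_Y = n1*n2 - U_X = 42 - 22 = 20.
Step 4: No ties, so the exact null distribution of U (based on enumerating the C(13,6) = 1716 equally likely rank assignments) gives the two-sided p-value.
Step 5: p-value = 0.945221; compare to alpha = 0.1. fail to reject H0.

U_X = 22, p = 0.945221, fail to reject H0 at alpha = 0.1.


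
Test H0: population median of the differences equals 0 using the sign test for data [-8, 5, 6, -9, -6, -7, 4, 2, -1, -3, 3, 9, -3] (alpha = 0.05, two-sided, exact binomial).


Step 1: Discard zero differences. Original n = 13; n_eff = number of nonzero differences = 13.
Nonzero differences (with sign): -8, +5, +6, -9, -6, -7, +4, +2, -1, -3, +3, +9, -3
Step 2: Count signs: positive = 6, negative = 7.
Step 3: Under H0: P(positive) = 0.5, so the number of positives S ~ Bin(13, 0.5).
Step 4: Two-sided exact p-value = sum of Bin(13,0.5) probabilities at or below the observed probability = 1.000000.
Step 5: alpha = 0.05. fail to reject H0.

n_eff = 13, pos = 6, neg = 7, p = 1.000000, fail to reject H0.


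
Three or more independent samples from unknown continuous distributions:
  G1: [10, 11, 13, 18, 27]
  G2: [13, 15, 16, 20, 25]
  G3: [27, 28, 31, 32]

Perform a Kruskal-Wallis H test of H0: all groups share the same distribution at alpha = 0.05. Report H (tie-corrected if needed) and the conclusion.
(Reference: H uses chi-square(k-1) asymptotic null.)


Step 1: Combine all N = 14 observations and assign midranks.
sorted (value, group, rank): (10,G1,1), (11,G1,2), (13,G1,3.5), (13,G2,3.5), (15,G2,5), (16,G2,6), (18,G1,7), (20,G2,8), (25,G2,9), (27,G1,10.5), (27,G3,10.5), (28,G3,12), (31,G3,13), (32,G3,14)
Step 2: Sum ranks within each group.
R_1 = 24 (n_1 = 5)
R_2 = 31.5 (n_2 = 5)
R_3 = 49.5 (n_3 = 4)
Step 3: H = 12/(N(N+1)) * sum(R_i^2/n_i) - 3(N+1)
     = 12/(14*15) * (24^2/5 + 31.5^2/5 + 49.5^2/4) - 3*15
     = 0.057143 * 926.212 - 45
     = 7.926429.
Step 4: Ties present; correction factor C = 1 - 12/(14^3 - 14) = 0.995604. Corrected H = 7.926429 / 0.995604 = 7.961424.
Step 5: Under H0, H ~ chi^2(2); p-value = 0.018672.
Step 6: alpha = 0.05. reject H0.

H = 7.9614, df = 2, p = 0.018672, reject H0.


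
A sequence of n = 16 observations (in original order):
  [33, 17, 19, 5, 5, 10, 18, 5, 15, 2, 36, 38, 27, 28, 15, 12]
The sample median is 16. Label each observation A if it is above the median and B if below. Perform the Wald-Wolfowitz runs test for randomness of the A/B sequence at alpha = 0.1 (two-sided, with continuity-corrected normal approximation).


Step 1: Compute median = 16; label A = above, B = below.
Labels in order: AAABBBABBBAAAABB  (n_A = 8, n_B = 8)
Step 2: Count runs R = 6.
Step 3: Under H0 (random ordering), E[R] = 2*n_A*n_B/(n_A+n_B) + 1 = 2*8*8/16 + 1 = 9.0000.
        Var[R] = 2*n_A*n_B*(2*n_A*n_B - n_A - n_B) / ((n_A+n_B)^2 * (n_A+n_B-1)) = 14336/3840 = 3.7333.
        SD[R] = 1.9322.
Step 4: Continuity-corrected z = (R + 0.5 - E[R]) / SD[R] = (6 + 0.5 - 9.0000) / 1.9322 = -1.2939.
Step 5: Two-sided p-value via normal approximation = 2*(1 - Phi(|z|)) = 0.195709.
Step 6: alpha = 0.1. fail to reject H0.

R = 6, z = -1.2939, p = 0.195709, fail to reject H0.


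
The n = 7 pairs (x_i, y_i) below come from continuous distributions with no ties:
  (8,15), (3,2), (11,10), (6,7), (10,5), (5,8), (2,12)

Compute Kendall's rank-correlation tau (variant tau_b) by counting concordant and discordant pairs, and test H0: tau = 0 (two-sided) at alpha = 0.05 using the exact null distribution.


Step 1: Enumerate the 21 unordered pairs (i,j) with i<j and classify each by sign(x_j-x_i) * sign(y_j-y_i).
  (1,2):dx=-5,dy=-13->C; (1,3):dx=+3,dy=-5->D; (1,4):dx=-2,dy=-8->C; (1,5):dx=+2,dy=-10->D
  (1,6):dx=-3,dy=-7->C; (1,7):dx=-6,dy=-3->C; (2,3):dx=+8,dy=+8->C; (2,4):dx=+3,dy=+5->C
  (2,5):dx=+7,dy=+3->C; (2,6):dx=+2,dy=+6->C; (2,7):dx=-1,dy=+10->D; (3,4):dx=-5,dy=-3->C
  (3,5):dx=-1,dy=-5->C; (3,6):dx=-6,dy=-2->C; (3,7):dx=-9,dy=+2->D; (4,5):dx=+4,dy=-2->D
  (4,6):dx=-1,dy=+1->D; (4,7):dx=-4,dy=+5->D; (5,6):dx=-5,dy=+3->D; (5,7):dx=-8,dy=+7->D
  (6,7):dx=-3,dy=+4->D
Step 2: C = 11, D = 10, total pairs = 21.
Step 3: tau = (C - D)/(n(n-1)/2) = (11 - 10)/21 = 0.047619.
Step 4: Exact two-sided p-value (enumerate n! = 5040 permutations of y under H0): p = 1.000000.
Step 5: alpha = 0.05. fail to reject H0.

tau_b = 0.0476 (C=11, D=10), p = 1.000000, fail to reject H0.


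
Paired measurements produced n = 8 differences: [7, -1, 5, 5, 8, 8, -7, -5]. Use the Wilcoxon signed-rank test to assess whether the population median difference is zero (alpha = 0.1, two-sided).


Step 1: Drop any zero differences (none here) and take |d_i|.
|d| = [7, 1, 5, 5, 8, 8, 7, 5]
Step 2: Midrank |d_i| (ties get averaged ranks).
ranks: |7|->5.5, |1|->1, |5|->3, |5|->3, |8|->7.5, |8|->7.5, |7|->5.5, |5|->3
Step 3: Attach original signs; sum ranks with positive sign and with negative sign.
W+ = 5.5 + 3 + 3 + 7.5 + 7.5 = 26.5
W- = 1 + 5.5 + 3 = 9.5
(Check: W+ + W- = 36 should equal n(n+1)/2 = 36.)
Step 4: Test statistic W = min(W+, W-) = 9.5.
Step 5: Ties in |d|, so use the tie-corrected normal approximation.
        E[W] = n(n+1)/4 = 8*9/4 = 18.
        Tie groups: |d|=5 (t=3), |d|=7 (t=2), |d|=8 (t=2); sum(t^3 - t) = 36.
        Var[W] = n(n+1)(2n+1)/24 - sum(t^3-t)/48 = 1224/24 - 36/48 = 50.25.
        z = (W - E[W]) / sqrt(Var[W]) = (9.5 - 18) / 7.0887 = -1.1991.
        Two-sided p = 2*Phi(z) = 0.230494.
Step 6: alpha = 0.1. fail to reject H0.

W+ = 26.5, W- = 9.5, W = min = 9.5, p = 0.230494, fail to reject H0.


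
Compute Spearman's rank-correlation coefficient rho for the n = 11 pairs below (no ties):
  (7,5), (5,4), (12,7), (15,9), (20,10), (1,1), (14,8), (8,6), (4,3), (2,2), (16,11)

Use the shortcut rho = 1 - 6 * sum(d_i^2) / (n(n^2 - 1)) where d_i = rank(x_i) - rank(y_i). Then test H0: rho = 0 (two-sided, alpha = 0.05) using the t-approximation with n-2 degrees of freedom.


Step 1: Rank x and y separately (midranks; no ties here).
rank(x): 7->5, 5->4, 12->7, 15->9, 20->11, 1->1, 14->8, 8->6, 4->3, 2->2, 16->10
rank(y): 5->5, 4->4, 7->7, 9->9, 10->10, 1->1, 8->8, 6->6, 3->3, 2->2, 11->11
Step 2: d_i = R_x(i) - R_y(i); compute d_i^2.
  (5-5)^2=0, (4-4)^2=0, (7-7)^2=0, (9-9)^2=0, (11-10)^2=1, (1-1)^2=0, (8-8)^2=0, (6-6)^2=0, (3-3)^2=0, (2-2)^2=0, (10-11)^2=1
sum(d^2) = 2.
Step 3: rho = 1 - 6*2 / (11*(11^2 - 1)) = 1 - 12/1320 = 0.990909.
Step 4: Under H0, t = rho * sqrt((n-2)/(1-rho^2)) = 22.0966 ~ t(9).
Step 5: Two-sided p-value from the t-distribution with 9 df = 0.000000.
Step 6: alpha = 0.05. reject H0.

rho = 0.9909, p = 0.000000, reject H0 at alpha = 0.05.


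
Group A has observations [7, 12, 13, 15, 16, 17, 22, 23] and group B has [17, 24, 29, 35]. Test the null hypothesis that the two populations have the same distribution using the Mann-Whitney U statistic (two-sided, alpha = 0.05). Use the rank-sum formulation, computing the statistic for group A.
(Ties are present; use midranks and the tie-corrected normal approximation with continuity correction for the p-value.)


Step 1: Combine and sort all 12 observations; assign midranks.
sorted (value, group): (7,X), (12,X), (13,X), (15,X), (16,X), (17,X), (17,Y), (22,X), (23,X), (24,Y), (29,Y), (35,Y)
ranks: 7->1, 12->2, 13->3, 15->4, 16->5, 17->6.5, 17->6.5, 22->8, 23->9, 24->10, 29->11, 35->12
Step 2: Rank sum for X: R1 = 1 + 2 + 3 + 4 + 5 + 6.5 + 8 + 9 = 38.5.
Step 3: U_X = R1 - n1(n1+1)/2 = 38.5 - 8*9/2 = 38.5 - 36 = 2.5.
       U_Y = n1*n2 - U_X = 32 - 2.5 = 29.5.
Step 4: Ties are present, so use the tie-corrected normal approximation (with continuity correction) for the p-value.
Step 5: p-value = 0.026980; compare to alpha = 0.05. reject H0.

U_X = 2.5, p = 0.026980, reject H0 at alpha = 0.05.


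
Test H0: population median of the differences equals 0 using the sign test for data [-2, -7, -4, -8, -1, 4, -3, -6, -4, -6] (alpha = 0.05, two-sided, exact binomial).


Step 1: Discard zero differences. Original n = 10; n_eff = number of nonzero differences = 10.
Nonzero differences (with sign): -2, -7, -4, -8, -1, +4, -3, -6, -4, -6
Step 2: Count signs: positive = 1, negative = 9.
Step 3: Under H0: P(positive) = 0.5, so the number of positives S ~ Bin(10, 0.5).
Step 4: Two-sided exact p-value = sum of Bin(10,0.5) probabilities at or below the observed probability = 0.021484.
Step 5: alpha = 0.05. reject H0.

n_eff = 10, pos = 1, neg = 9, p = 0.021484, reject H0.


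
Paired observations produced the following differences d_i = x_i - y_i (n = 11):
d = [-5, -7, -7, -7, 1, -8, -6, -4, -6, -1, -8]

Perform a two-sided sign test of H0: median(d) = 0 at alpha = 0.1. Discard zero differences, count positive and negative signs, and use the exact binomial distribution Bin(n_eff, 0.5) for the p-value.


Step 1: Discard zero differences. Original n = 11; n_eff = number of nonzero differences = 11.
Nonzero differences (with sign): -5, -7, -7, -7, +1, -8, -6, -4, -6, -1, -8
Step 2: Count signs: positive = 1, negative = 10.
Step 3: Under H0: P(positive) = 0.5, so the number of positives S ~ Bin(11, 0.5).
Step 4: Two-sided exact p-value = sum of Bin(11,0.5) probabilities at or below the observed probability = 0.011719.
Step 5: alpha = 0.1. reject H0.

n_eff = 11, pos = 1, neg = 10, p = 0.011719, reject H0.


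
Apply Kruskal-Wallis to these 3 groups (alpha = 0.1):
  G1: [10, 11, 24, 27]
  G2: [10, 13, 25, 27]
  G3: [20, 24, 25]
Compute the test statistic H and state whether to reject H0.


Step 1: Combine all N = 11 observations and assign midranks.
sorted (value, group, rank): (10,G1,1.5), (10,G2,1.5), (11,G1,3), (13,G2,4), (20,G3,5), (24,G1,6.5), (24,G3,6.5), (25,G2,8.5), (25,G3,8.5), (27,G1,10.5), (27,G2,10.5)
Step 2: Sum ranks within each group.
R_1 = 21.5 (n_1 = 4)
R_2 = 24.5 (n_2 = 4)
R_3 = 20 (n_3 = 3)
Step 3: H = 12/(N(N+1)) * sum(R_i^2/n_i) - 3(N+1)
     = 12/(11*12) * (21.5^2/4 + 24.5^2/4 + 20^2/3) - 3*12
     = 0.090909 * 398.958 - 36
     = 0.268939.
Step 4: Ties present; correction factor C = 1 - 24/(11^3 - 11) = 0.981818. Corrected H = 0.268939 / 0.981818 = 0.273920.
Step 5: Under H0, H ~ chi^2(2); p-value = 0.872005.
Step 6: alpha = 0.1. fail to reject H0.

H = 0.2739, df = 2, p = 0.872005, fail to reject H0.


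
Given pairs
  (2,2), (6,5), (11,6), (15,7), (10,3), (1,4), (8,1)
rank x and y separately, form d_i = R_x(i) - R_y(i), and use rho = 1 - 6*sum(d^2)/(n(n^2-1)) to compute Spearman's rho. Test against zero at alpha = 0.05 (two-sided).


Step 1: Rank x and y separately (midranks; no ties here).
rank(x): 2->2, 6->3, 11->6, 15->7, 10->5, 1->1, 8->4
rank(y): 2->2, 5->5, 6->6, 7->7, 3->3, 4->4, 1->1
Step 2: d_i = R_x(i) - R_y(i); compute d_i^2.
  (2-2)^2=0, (3-5)^2=4, (6-6)^2=0, (7-7)^2=0, (5-3)^2=4, (1-4)^2=9, (4-1)^2=9
sum(d^2) = 26.
Step 3: rho = 1 - 6*26 / (7*(7^2 - 1)) = 1 - 156/336 = 0.535714.
Step 4: Under H0, t = rho * sqrt((n-2)/(1-rho^2)) = 1.4186 ~ t(5).
Step 5: Two-sided p-value from the t-distribution with 5 df = 0.215217.
Step 6: alpha = 0.05. fail to reject H0.

rho = 0.5357, p = 0.215217, fail to reject H0 at alpha = 0.05.


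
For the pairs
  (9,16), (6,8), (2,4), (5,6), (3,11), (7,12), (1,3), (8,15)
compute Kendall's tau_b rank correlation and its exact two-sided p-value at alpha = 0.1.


Step 1: Enumerate the 28 unordered pairs (i,j) with i<j and classify each by sign(x_j-x_i) * sign(y_j-y_i).
  (1,2):dx=-3,dy=-8->C; (1,3):dx=-7,dy=-12->C; (1,4):dx=-4,dy=-10->C; (1,5):dx=-6,dy=-5->C
  (1,6):dx=-2,dy=-4->C; (1,7):dx=-8,dy=-13->C; (1,8):dx=-1,dy=-1->C; (2,3):dx=-4,dy=-4->C
  (2,4):dx=-1,dy=-2->C; (2,5):dx=-3,dy=+3->D; (2,6):dx=+1,dy=+4->C; (2,7):dx=-5,dy=-5->C
  (2,8):dx=+2,dy=+7->C; (3,4):dx=+3,dy=+2->C; (3,5):dx=+1,dy=+7->C; (3,6):dx=+5,dy=+8->C
  (3,7):dx=-1,dy=-1->C; (3,8):dx=+6,dy=+11->C; (4,5):dx=-2,dy=+5->D; (4,6):dx=+2,dy=+6->C
  (4,7):dx=-4,dy=-3->C; (4,8):dx=+3,dy=+9->C; (5,6):dx=+4,dy=+1->C; (5,7):dx=-2,dy=-8->C
  (5,8):dx=+5,dy=+4->C; (6,7):dx=-6,dy=-9->C; (6,8):dx=+1,dy=+3->C; (7,8):dx=+7,dy=+12->C
Step 2: C = 26, D = 2, total pairs = 28.
Step 3: tau = (C - D)/(n(n-1)/2) = (26 - 2)/28 = 0.857143.
Step 4: Exact two-sided p-value (enumerate n! = 40320 permutations of y under H0): p = 0.001736.
Step 5: alpha = 0.1. reject H0.

tau_b = 0.8571 (C=26, D=2), p = 0.001736, reject H0.


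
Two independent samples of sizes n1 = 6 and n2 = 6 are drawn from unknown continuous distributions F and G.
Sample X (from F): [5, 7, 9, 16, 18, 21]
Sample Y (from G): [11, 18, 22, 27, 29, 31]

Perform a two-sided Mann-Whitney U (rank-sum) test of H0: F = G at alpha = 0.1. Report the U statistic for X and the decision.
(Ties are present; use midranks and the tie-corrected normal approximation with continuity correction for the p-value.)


Step 1: Combine and sort all 12 observations; assign midranks.
sorted (value, group): (5,X), (7,X), (9,X), (11,Y), (16,X), (18,X), (18,Y), (21,X), (22,Y), (27,Y), (29,Y), (31,Y)
ranks: 5->1, 7->2, 9->3, 11->4, 16->5, 18->6.5, 18->6.5, 21->8, 22->9, 27->10, 29->11, 31->12
Step 2: Rank sum for X: R1 = 1 + 2 + 3 + 5 + 6.5 + 8 = 25.5.
Step 3: U_X = R1 - n1(n1+1)/2 = 25.5 - 6*7/2 = 25.5 - 21 = 4.5.
       U_Y = n1*n2 - U_X = 36 - 4.5 = 31.5.
Step 4: Ties are present, so use the tie-corrected normal approximation (with continuity correction) for the p-value.
Step 5: p-value = 0.037041; compare to alpha = 0.1. reject H0.

U_X = 4.5, p = 0.037041, reject H0 at alpha = 0.1.


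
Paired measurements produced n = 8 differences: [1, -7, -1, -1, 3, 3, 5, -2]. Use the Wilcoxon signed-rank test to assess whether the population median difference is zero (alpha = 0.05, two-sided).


Step 1: Drop any zero differences (none here) and take |d_i|.
|d| = [1, 7, 1, 1, 3, 3, 5, 2]
Step 2: Midrank |d_i| (ties get averaged ranks).
ranks: |1|->2, |7|->8, |1|->2, |1|->2, |3|->5.5, |3|->5.5, |5|->7, |2|->4
Step 3: Attach original signs; sum ranks with positive sign and with negative sign.
W+ = 2 + 5.5 + 5.5 + 7 = 20
W- = 8 + 2 + 2 + 4 = 16
(Check: W+ + W- = 36 should equal n(n+1)/2 = 36.)
Step 4: Test statistic W = min(W+, W-) = 16.
Step 5: Ties in |d|, so use the tie-corrected normal approximation.
        E[W] = n(n+1)/4 = 8*9/4 = 18.
        Tie groups: |d|=1 (t=3), |d|=3 (t=2); sum(t^3 - t) = 30.
        Var[W] = n(n+1)(2n+1)/24 - sum(t^3-t)/48 = 1224/24 - 30/48 = 50.375.
        z = (W - E[W]) / sqrt(Var[W]) = (16 - 18) / 7.0975 = -0.2818.
        Two-sided p = 2*Phi(z) = 0.778106.
Step 6: alpha = 0.05. fail to reject H0.

W+ = 20, W- = 16, W = min = 16, p = 0.778106, fail to reject H0.


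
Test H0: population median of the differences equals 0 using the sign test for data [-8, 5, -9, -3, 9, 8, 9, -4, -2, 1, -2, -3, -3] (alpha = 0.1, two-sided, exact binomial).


Step 1: Discard zero differences. Original n = 13; n_eff = number of nonzero differences = 13.
Nonzero differences (with sign): -8, +5, -9, -3, +9, +8, +9, -4, -2, +1, -2, -3, -3
Step 2: Count signs: positive = 5, negative = 8.
Step 3: Under H0: P(positive) = 0.5, so the number of positives S ~ Bin(13, 0.5).
Step 4: Two-sided exact p-value = sum of Bin(13,0.5) probabilities at or below the observed probability = 0.581055.
Step 5: alpha = 0.1. fail to reject H0.

n_eff = 13, pos = 5, neg = 8, p = 0.581055, fail to reject H0.


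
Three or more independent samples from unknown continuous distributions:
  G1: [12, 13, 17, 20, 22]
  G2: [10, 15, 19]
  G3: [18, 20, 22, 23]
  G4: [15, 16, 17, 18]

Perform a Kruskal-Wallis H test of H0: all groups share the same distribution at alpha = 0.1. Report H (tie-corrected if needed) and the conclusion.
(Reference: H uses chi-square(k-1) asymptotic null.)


Step 1: Combine all N = 16 observations and assign midranks.
sorted (value, group, rank): (10,G2,1), (12,G1,2), (13,G1,3), (15,G2,4.5), (15,G4,4.5), (16,G4,6), (17,G1,7.5), (17,G4,7.5), (18,G3,9.5), (18,G4,9.5), (19,G2,11), (20,G1,12.5), (20,G3,12.5), (22,G1,14.5), (22,G3,14.5), (23,G3,16)
Step 2: Sum ranks within each group.
R_1 = 39.5 (n_1 = 5)
R_2 = 16.5 (n_2 = 3)
R_3 = 52.5 (n_3 = 4)
R_4 = 27.5 (n_4 = 4)
Step 3: H = 12/(N(N+1)) * sum(R_i^2/n_i) - 3(N+1)
     = 12/(16*17) * (39.5^2/5 + 16.5^2/3 + 52.5^2/4 + 27.5^2/4) - 3*17
     = 0.044118 * 1280.92 - 51
     = 5.511397.
Step 4: Ties present; correction factor C = 1 - 30/(16^3 - 16) = 0.992647. Corrected H = 5.511397 / 0.992647 = 5.552222.
Step 5: Under H0, H ~ chi^2(3); p-value = 0.135548.
Step 6: alpha = 0.1. fail to reject H0.

H = 5.5522, df = 3, p = 0.135548, fail to reject H0.


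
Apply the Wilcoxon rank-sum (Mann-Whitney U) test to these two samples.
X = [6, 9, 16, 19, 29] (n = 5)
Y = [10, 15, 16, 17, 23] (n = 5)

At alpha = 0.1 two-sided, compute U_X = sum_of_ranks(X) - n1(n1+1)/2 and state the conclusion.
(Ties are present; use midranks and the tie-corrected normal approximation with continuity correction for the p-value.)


Step 1: Combine and sort all 10 observations; assign midranks.
sorted (value, group): (6,X), (9,X), (10,Y), (15,Y), (16,X), (16,Y), (17,Y), (19,X), (23,Y), (29,X)
ranks: 6->1, 9->2, 10->3, 15->4, 16->5.5, 16->5.5, 17->7, 19->8, 23->9, 29->10
Step 2: Rank sum for X: R1 = 1 + 2 + 5.5 + 8 + 10 = 26.5.
Step 3: U_X = R1 - n1(n1+1)/2 = 26.5 - 5*6/2 = 26.5 - 15 = 11.5.
       U_Y = n1*n2 - U_X = 25 - 11.5 = 13.5.
Step 4: Ties are present, so use the tie-corrected normal approximation (with continuity correction) for the p-value.
Step 5: p-value = 0.916563; compare to alpha = 0.1. fail to reject H0.

U_X = 11.5, p = 0.916563, fail to reject H0 at alpha = 0.1.


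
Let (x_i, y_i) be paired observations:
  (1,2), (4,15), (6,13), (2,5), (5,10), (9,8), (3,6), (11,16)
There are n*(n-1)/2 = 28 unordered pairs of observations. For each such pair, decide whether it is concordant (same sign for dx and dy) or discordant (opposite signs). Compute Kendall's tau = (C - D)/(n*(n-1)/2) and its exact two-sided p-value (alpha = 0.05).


Step 1: Enumerate the 28 unordered pairs (i,j) with i<j and classify each by sign(x_j-x_i) * sign(y_j-y_i).
  (1,2):dx=+3,dy=+13->C; (1,3):dx=+5,dy=+11->C; (1,4):dx=+1,dy=+3->C; (1,5):dx=+4,dy=+8->C
  (1,6):dx=+8,dy=+6->C; (1,7):dx=+2,dy=+4->C; (1,8):dx=+10,dy=+14->C; (2,3):dx=+2,dy=-2->D
  (2,4):dx=-2,dy=-10->C; (2,5):dx=+1,dy=-5->D; (2,6):dx=+5,dy=-7->D; (2,7):dx=-1,dy=-9->C
  (2,8):dx=+7,dy=+1->C; (3,4):dx=-4,dy=-8->C; (3,5):dx=-1,dy=-3->C; (3,6):dx=+3,dy=-5->D
  (3,7):dx=-3,dy=-7->C; (3,8):dx=+5,dy=+3->C; (4,5):dx=+3,dy=+5->C; (4,6):dx=+7,dy=+3->C
  (4,7):dx=+1,dy=+1->C; (4,8):dx=+9,dy=+11->C; (5,6):dx=+4,dy=-2->D; (5,7):dx=-2,dy=-4->C
  (5,8):dx=+6,dy=+6->C; (6,7):dx=-6,dy=-2->C; (6,8):dx=+2,dy=+8->C; (7,8):dx=+8,dy=+10->C
Step 2: C = 23, D = 5, total pairs = 28.
Step 3: tau = (C - D)/(n(n-1)/2) = (23 - 5)/28 = 0.642857.
Step 4: Exact two-sided p-value (enumerate n! = 40320 permutations of y under H0): p = 0.031151.
Step 5: alpha = 0.05. reject H0.

tau_b = 0.6429 (C=23, D=5), p = 0.031151, reject H0.


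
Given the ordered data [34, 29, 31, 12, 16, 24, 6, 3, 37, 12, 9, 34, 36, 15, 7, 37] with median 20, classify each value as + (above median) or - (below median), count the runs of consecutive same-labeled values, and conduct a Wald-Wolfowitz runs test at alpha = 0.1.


Step 1: Compute median = 20; label A = above, B = below.
Labels in order: AAABBABBABBAABBA  (n_A = 8, n_B = 8)
Step 2: Count runs R = 9.
Step 3: Under H0 (random ordering), E[R] = 2*n_A*n_B/(n_A+n_B) + 1 = 2*8*8/16 + 1 = 9.0000.
        Var[R] = 2*n_A*n_B*(2*n_A*n_B - n_A - n_B) / ((n_A+n_B)^2 * (n_A+n_B-1)) = 14336/3840 = 3.7333.
        SD[R] = 1.9322.
Step 4: R = E[R], so z = 0 with no continuity correction.
Step 5: Two-sided p-value via normal approximation = 2*(1 - Phi(|z|)) = 1.000000.
Step 6: alpha = 0.1. fail to reject H0.

R = 9, z = 0.0000, p = 1.000000, fail to reject H0.


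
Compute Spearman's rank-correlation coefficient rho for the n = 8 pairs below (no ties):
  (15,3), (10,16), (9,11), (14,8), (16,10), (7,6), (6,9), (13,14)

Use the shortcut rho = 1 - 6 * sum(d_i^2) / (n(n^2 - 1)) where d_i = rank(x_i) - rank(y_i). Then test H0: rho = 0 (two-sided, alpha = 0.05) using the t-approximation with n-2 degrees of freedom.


Step 1: Rank x and y separately (midranks; no ties here).
rank(x): 15->7, 10->4, 9->3, 14->6, 16->8, 7->2, 6->1, 13->5
rank(y): 3->1, 16->8, 11->6, 8->3, 10->5, 6->2, 9->4, 14->7
Step 2: d_i = R_x(i) - R_y(i); compute d_i^2.
  (7-1)^2=36, (4-8)^2=16, (3-6)^2=9, (6-3)^2=9, (8-5)^2=9, (2-2)^2=0, (1-4)^2=9, (5-7)^2=4
sum(d^2) = 92.
Step 3: rho = 1 - 6*92 / (8*(8^2 - 1)) = 1 - 552/504 = -0.095238.
Step 4: Under H0, t = rho * sqrt((n-2)/(1-rho^2)) = -0.2343 ~ t(6).
Step 5: Two-sided p-value from the t-distribution with 6 df = 0.822505.
Step 6: alpha = 0.05. fail to reject H0.

rho = -0.0952, p = 0.822505, fail to reject H0 at alpha = 0.05.


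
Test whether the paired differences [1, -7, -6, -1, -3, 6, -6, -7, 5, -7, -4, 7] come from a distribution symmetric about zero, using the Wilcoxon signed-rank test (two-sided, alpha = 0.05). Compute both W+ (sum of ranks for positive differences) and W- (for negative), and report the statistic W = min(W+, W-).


Step 1: Drop any zero differences (none here) and take |d_i|.
|d| = [1, 7, 6, 1, 3, 6, 6, 7, 5, 7, 4, 7]
Step 2: Midrank |d_i| (ties get averaged ranks).
ranks: |1|->1.5, |7|->10.5, |6|->7, |1|->1.5, |3|->3, |6|->7, |6|->7, |7|->10.5, |5|->5, |7|->10.5, |4|->4, |7|->10.5
Step 3: Attach original signs; sum ranks with positive sign and with negative sign.
W+ = 1.5 + 7 + 5 + 10.5 = 24
W- = 10.5 + 7 + 1.5 + 3 + 7 + 10.5 + 10.5 + 4 = 54
(Check: W+ + W- = 78 should equal n(n+1)/2 = 78.)
Step 4: Test statistic W = min(W+, W-) = 24.
Step 5: Ties in |d|, so use the tie-corrected normal approximation.
        E[W] = n(n+1)/4 = 12*13/4 = 39.
        Tie groups: |d|=1 (t=2), |d|=6 (t=3), |d|=7 (t=4); sum(t^3 - t) = 90.
        Var[W] = n(n+1)(2n+1)/24 - sum(t^3-t)/48 = 3900/24 - 90/48 = 160.625.
        z = (W - E[W]) / sqrt(Var[W]) = (24 - 39) / 12.6738 = -1.1835.
        Two-sided p = 2*Phi(z) = 0.236593.
Step 6: alpha = 0.05. fail to reject H0.

W+ = 24, W- = 54, W = min = 24, p = 0.236593, fail to reject H0.


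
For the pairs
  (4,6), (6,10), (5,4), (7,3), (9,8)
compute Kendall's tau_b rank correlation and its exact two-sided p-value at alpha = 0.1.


Step 1: Enumerate the 10 unordered pairs (i,j) with i<j and classify each by sign(x_j-x_i) * sign(y_j-y_i).
  (1,2):dx=+2,dy=+4->C; (1,3):dx=+1,dy=-2->D; (1,4):dx=+3,dy=-3->D; (1,5):dx=+5,dy=+2->C
  (2,3):dx=-1,dy=-6->C; (2,4):dx=+1,dy=-7->D; (2,5):dx=+3,dy=-2->D; (3,4):dx=+2,dy=-1->D
  (3,5):dx=+4,dy=+4->C; (4,5):dx=+2,dy=+5->C
Step 2: C = 5, D = 5, total pairs = 10.
Step 3: tau = (C - D)/(n(n-1)/2) = (5 - 5)/10 = 0.000000.
Step 4: Exact two-sided p-value (enumerate n! = 120 permutations of y under H0): p = 1.000000.
Step 5: alpha = 0.1. fail to reject H0.

tau_b = 0.0000 (C=5, D=5), p = 1.000000, fail to reject H0.


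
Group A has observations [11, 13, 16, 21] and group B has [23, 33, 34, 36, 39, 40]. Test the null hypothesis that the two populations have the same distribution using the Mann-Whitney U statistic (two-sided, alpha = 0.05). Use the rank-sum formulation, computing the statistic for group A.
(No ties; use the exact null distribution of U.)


Step 1: Combine and sort all 10 observations; assign midranks.
sorted (value, group): (11,X), (13,X), (16,X), (21,X), (23,Y), (33,Y), (34,Y), (36,Y), (39,Y), (40,Y)
ranks: 11->1, 13->2, 16->3, 21->4, 23->5, 33->6, 34->7, 36->8, 39->9, 40->10
Step 2: Rank sum for X: R1 = 1 + 2 + 3 + 4 = 10.
Step 3: U_X = R1 - n1(n1+1)/2 = 10 - 4*5/2 = 10 - 10 = 0.
       U_Y = n1*n2 - U_X = 24 - 0 = 24.
Step 4: No ties, so the exact null distribution of U (based on enumerating the C(10,4) = 210 equally likely rank assignments) gives the two-sided p-value.
Step 5: p-value = 0.009524; compare to alpha = 0.05. reject H0.

U_X = 0, p = 0.009524, reject H0 at alpha = 0.05.


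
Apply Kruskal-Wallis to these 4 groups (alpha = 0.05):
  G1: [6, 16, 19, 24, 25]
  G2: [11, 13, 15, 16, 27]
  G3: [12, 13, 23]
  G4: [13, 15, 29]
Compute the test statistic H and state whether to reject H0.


Step 1: Combine all N = 16 observations and assign midranks.
sorted (value, group, rank): (6,G1,1), (11,G2,2), (12,G3,3), (13,G2,5), (13,G3,5), (13,G4,5), (15,G2,7.5), (15,G4,7.5), (16,G1,9.5), (16,G2,9.5), (19,G1,11), (23,G3,12), (24,G1,13), (25,G1,14), (27,G2,15), (29,G4,16)
Step 2: Sum ranks within each group.
R_1 = 48.5 (n_1 = 5)
R_2 = 39 (n_2 = 5)
R_3 = 20 (n_3 = 3)
R_4 = 28.5 (n_4 = 3)
Step 3: H = 12/(N(N+1)) * sum(R_i^2/n_i) - 3(N+1)
     = 12/(16*17) * (48.5^2/5 + 39^2/5 + 20^2/3 + 28.5^2/3) - 3*17
     = 0.044118 * 1178.73 - 51
     = 1.002941.
Step 4: Ties present; correction factor C = 1 - 36/(16^3 - 16) = 0.991176. Corrected H = 1.002941 / 0.991176 = 1.011869.
Step 5: Under H0, H ~ chi^2(3); p-value = 0.798380.
Step 6: alpha = 0.05. fail to reject H0.

H = 1.0119, df = 3, p = 0.798380, fail to reject H0.


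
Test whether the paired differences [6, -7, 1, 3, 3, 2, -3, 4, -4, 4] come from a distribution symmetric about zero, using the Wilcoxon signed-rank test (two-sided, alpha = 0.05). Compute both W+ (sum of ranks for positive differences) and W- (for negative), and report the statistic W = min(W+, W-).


Step 1: Drop any zero differences (none here) and take |d_i|.
|d| = [6, 7, 1, 3, 3, 2, 3, 4, 4, 4]
Step 2: Midrank |d_i| (ties get averaged ranks).
ranks: |6|->9, |7|->10, |1|->1, |3|->4, |3|->4, |2|->2, |3|->4, |4|->7, |4|->7, |4|->7
Step 3: Attach original signs; sum ranks with positive sign and with negative sign.
W+ = 9 + 1 + 4 + 4 + 2 + 7 + 7 = 34
W- = 10 + 4 + 7 = 21
(Check: W+ + W- = 55 should equal n(n+1)/2 = 55.)
Step 4: Test statistic W = min(W+, W-) = 21.
Step 5: Ties in |d|, so use the tie-corrected normal approximation.
        E[W] = n(n+1)/4 = 10*11/4 = 27.5.
        Tie groups: |d|=3 (t=3), |d|=4 (t=3); sum(t^3 - t) = 48.
        Var[W] = n(n+1)(2n+1)/24 - sum(t^3-t)/48 = 2310/24 - 48/48 = 95.25.
        z = (W - E[W]) / sqrt(Var[W]) = (21 - 27.5) / 9.7596 = -0.6660.
        Two-sided p = 2*Phi(z) = 0.505405.
Step 6: alpha = 0.05. fail to reject H0.

W+ = 34, W- = 21, W = min = 21, p = 0.505405, fail to reject H0.


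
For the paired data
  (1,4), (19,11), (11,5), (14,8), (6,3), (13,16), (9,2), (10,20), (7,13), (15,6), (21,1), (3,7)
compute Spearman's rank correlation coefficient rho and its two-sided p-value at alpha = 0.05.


Step 1: Rank x and y separately (midranks; no ties here).
rank(x): 1->1, 19->11, 11->7, 14->9, 6->3, 13->8, 9->5, 10->6, 7->4, 15->10, 21->12, 3->2
rank(y): 4->4, 11->9, 5->5, 8->8, 3->3, 16->11, 2->2, 20->12, 13->10, 6->6, 1->1, 7->7
Step 2: d_i = R_x(i) - R_y(i); compute d_i^2.
  (1-4)^2=9, (11-9)^2=4, (7-5)^2=4, (9-8)^2=1, (3-3)^2=0, (8-11)^2=9, (5-2)^2=9, (6-12)^2=36, (4-10)^2=36, (10-6)^2=16, (12-1)^2=121, (2-7)^2=25
sum(d^2) = 270.
Step 3: rho = 1 - 6*270 / (12*(12^2 - 1)) = 1 - 1620/1716 = 0.055944.
Step 4: Under H0, t = rho * sqrt((n-2)/(1-rho^2)) = 0.1772 ~ t(10).
Step 5: Two-sided p-value from the t-distribution with 10 df = 0.862898.
Step 6: alpha = 0.05. fail to reject H0.

rho = 0.0559, p = 0.862898, fail to reject H0 at alpha = 0.05.


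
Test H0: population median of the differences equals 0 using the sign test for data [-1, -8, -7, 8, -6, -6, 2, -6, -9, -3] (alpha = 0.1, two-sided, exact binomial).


Step 1: Discard zero differences. Original n = 10; n_eff = number of nonzero differences = 10.
Nonzero differences (with sign): -1, -8, -7, +8, -6, -6, +2, -6, -9, -3
Step 2: Count signs: positive = 2, negative = 8.
Step 3: Under H0: P(positive) = 0.5, so the number of positives S ~ Bin(10, 0.5).
Step 4: Two-sided exact p-value = sum of Bin(10,0.5) probabilities at or below the observed probability = 0.109375.
Step 5: alpha = 0.1. fail to reject H0.

n_eff = 10, pos = 2, neg = 8, p = 0.109375, fail to reject H0.


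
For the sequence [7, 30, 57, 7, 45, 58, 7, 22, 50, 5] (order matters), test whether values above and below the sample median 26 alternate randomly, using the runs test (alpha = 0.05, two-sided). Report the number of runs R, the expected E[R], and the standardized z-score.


Step 1: Compute median = 26; label A = above, B = below.
Labels in order: BAABAABBAB  (n_A = 5, n_B = 5)
Step 2: Count runs R = 7.
Step 3: Under H0 (random ordering), E[R] = 2*n_A*n_B/(n_A+n_B) + 1 = 2*5*5/10 + 1 = 6.0000.
        Var[R] = 2*n_A*n_B*(2*n_A*n_B - n_A - n_B) / ((n_A+n_B)^2 * (n_A+n_B-1)) = 2000/900 = 2.2222.
        SD[R] = 1.4907.
Step 4: Continuity-corrected z = (R - 0.5 - E[R]) / SD[R] = (7 - 0.5 - 6.0000) / 1.4907 = 0.3354.
Step 5: Two-sided p-value via normal approximation = 2*(1 - Phi(|z|)) = 0.737316.
Step 6: alpha = 0.05. fail to reject H0.

R = 7, z = 0.3354, p = 0.737316, fail to reject H0.


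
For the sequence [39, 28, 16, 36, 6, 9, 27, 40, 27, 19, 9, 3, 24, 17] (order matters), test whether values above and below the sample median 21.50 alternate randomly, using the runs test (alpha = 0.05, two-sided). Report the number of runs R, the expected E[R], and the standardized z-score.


Step 1: Compute median = 21.50; label A = above, B = below.
Labels in order: AABABBAAABBBAB  (n_A = 7, n_B = 7)
Step 2: Count runs R = 8.
Step 3: Under H0 (random ordering), E[R] = 2*n_A*n_B/(n_A+n_B) + 1 = 2*7*7/14 + 1 = 8.0000.
        Var[R] = 2*n_A*n_B*(2*n_A*n_B - n_A - n_B) / ((n_A+n_B)^2 * (n_A+n_B-1)) = 8232/2548 = 3.2308.
        SD[R] = 1.7974.
Step 4: R = E[R], so z = 0 with no continuity correction.
Step 5: Two-sided p-value via normal approximation = 2*(1 - Phi(|z|)) = 1.000000.
Step 6: alpha = 0.05. fail to reject H0.

R = 8, z = 0.0000, p = 1.000000, fail to reject H0.


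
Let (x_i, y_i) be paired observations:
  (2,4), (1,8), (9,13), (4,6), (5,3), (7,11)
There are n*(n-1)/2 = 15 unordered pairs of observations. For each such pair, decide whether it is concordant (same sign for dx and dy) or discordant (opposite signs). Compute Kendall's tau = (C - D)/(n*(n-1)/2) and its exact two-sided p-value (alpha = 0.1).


Step 1: Enumerate the 15 unordered pairs (i,j) with i<j and classify each by sign(x_j-x_i) * sign(y_j-y_i).
  (1,2):dx=-1,dy=+4->D; (1,3):dx=+7,dy=+9->C; (1,4):dx=+2,dy=+2->C; (1,5):dx=+3,dy=-1->D
  (1,6):dx=+5,dy=+7->C; (2,3):dx=+8,dy=+5->C; (2,4):dx=+3,dy=-2->D; (2,5):dx=+4,dy=-5->D
  (2,6):dx=+6,dy=+3->C; (3,4):dx=-5,dy=-7->C; (3,5):dx=-4,dy=-10->C; (3,6):dx=-2,dy=-2->C
  (4,5):dx=+1,dy=-3->D; (4,6):dx=+3,dy=+5->C; (5,6):dx=+2,dy=+8->C
Step 2: C = 10, D = 5, total pairs = 15.
Step 3: tau = (C - D)/(n(n-1)/2) = (10 - 5)/15 = 0.333333.
Step 4: Exact two-sided p-value (enumerate n! = 720 permutations of y under H0): p = 0.469444.
Step 5: alpha = 0.1. fail to reject H0.

tau_b = 0.3333 (C=10, D=5), p = 0.469444, fail to reject H0.
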